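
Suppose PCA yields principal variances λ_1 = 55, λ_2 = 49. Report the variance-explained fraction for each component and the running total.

Step 1 — total variance = trace(Sigma) = Σ λ_i = 55 + 49 = 104.

Step 2 — fraction explained by component i = λ_i / Σ λ:
  PC1: 55/104 = 0.5288
  PC2: 49/104 = 0.4712

Step 3 — cumulative fraction after k components = (λ_1 + ... + λ_k) / Σ λ:
  k = 1: 55/104 = 0.5288
  k = 2: (55 + 49)/104 = 104/104 = 1

Summary (fraction, with percent):

explained: PC1 0.5288 (52.88%), PC2 0.4712 (47.12%);  cumulative: 0.5288, 1


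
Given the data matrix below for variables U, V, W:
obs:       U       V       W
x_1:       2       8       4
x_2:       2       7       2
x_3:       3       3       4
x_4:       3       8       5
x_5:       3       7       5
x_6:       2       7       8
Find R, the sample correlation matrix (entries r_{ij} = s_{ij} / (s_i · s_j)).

Step 1 — column means:
  mean(U) = (2 + 2 + 3 + 3 + 3 + 2) / 6 = 15/6 = 2.5
  mean(V) = (8 + 7 + 3 + 8 + 7 + 7) / 6 = 40/6 = 6.6667
  mean(W) = (4 + 2 + 4 + 5 + 5 + 8) / 6 = 28/6 = 4.6667

Step 2 — sample variances and covariances s[i,j] = (1/(n-1)) · Σ_k (x_{k,i} - mean_i) · (x_{k,j} - mean_j), with n-1 = 5:
  s[U,U] = ((-0.5)·(-0.5) + (-0.5)·(-0.5) + (0.5)·(0.5) + (0.5)·(0.5) + (0.5)·(0.5) + (-0.5)·(-0.5)) / 5 = 1.5/5 = 0.3
  s[U,V] = ((-0.5)·(1.3333) + (-0.5)·(0.3333) + (0.5)·(-3.6667) + (0.5)·(1.3333) + (0.5)·(0.3333) + (-0.5)·(0.3333)) / 5 = -2/5 = -0.4
  s[U,W] = ((-0.5)·(-0.6667) + (-0.5)·(-2.6667) + (0.5)·(-0.6667) + (0.5)·(0.3333) + (0.5)·(0.3333) + (-0.5)·(3.3333)) / 5 = 0/5 = 0
  s[V,V] = ((1.3333)·(1.3333) + (0.3333)·(0.3333) + (-3.6667)·(-3.6667) + (1.3333)·(1.3333) + (0.3333)·(0.3333) + (0.3333)·(0.3333)) / 5 = 17.3333/5 = 3.4667
  s[V,W] = ((1.3333)·(-0.6667) + (0.3333)·(-2.6667) + (-3.6667)·(-0.6667) + (1.3333)·(0.3333) + (0.3333)·(0.3333) + (0.3333)·(3.3333)) / 5 = 2.3333/5 = 0.4667
  s[W,W] = ((-0.6667)·(-0.6667) + (-2.6667)·(-2.6667) + (-0.6667)·(-0.6667) + (0.3333)·(0.3333) + (0.3333)·(0.3333) + (3.3333)·(3.3333)) / 5 = 19.3333/5 = 3.8667
  Sample standard deviations s_i = √(s[i,i]):
  s(U) = √(0.3) = 0.5477
  s(V) = √(3.4667) = 1.8619
  s(W) = √(3.8667) = 1.9664

Step 3 — r_{ij} = s_{ij} / (s_i · s_j):
  r[U,U] = 1 (diagonal).
  r[U,V] = -0.4 / (0.5477 · 1.8619) = -0.4 / 1.0198 = -0.3922
  r[U,W] = 0 / (0.5477 · 1.9664) = 0 / 1.077 = 0
  r[V,V] = 1 (diagonal).
  r[V,W] = 0.4667 / (1.8619 · 1.9664) = 0.4667 / 3.6612 = 0.1275
  r[W,W] = 1 (diagonal).

R is symmetric with unit diagonal. Assembling:

R = [[1, -0.3922, 0],
 [-0.3922, 1, 0.1275],
 [0, 0.1275, 1]]


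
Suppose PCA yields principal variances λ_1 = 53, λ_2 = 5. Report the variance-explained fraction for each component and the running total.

Step 1 — total variance = trace(Sigma) = Σ λ_i = 53 + 5 = 58.

Step 2 — fraction explained by component i = λ_i / Σ λ:
  PC1: 53/58 = 0.9138
  PC2: 5/58 = 0.0862

Step 3 — cumulative fraction after k components = (λ_1 + ... + λ_k) / Σ λ:
  k = 1: 53/58 = 0.9138
  k = 2: (53 + 5)/58 = 58/58 = 1

Summary (fraction, with percent):

explained: PC1 0.9138 (91.38%), PC2 0.0862 (8.62%);  cumulative: 0.9138, 1


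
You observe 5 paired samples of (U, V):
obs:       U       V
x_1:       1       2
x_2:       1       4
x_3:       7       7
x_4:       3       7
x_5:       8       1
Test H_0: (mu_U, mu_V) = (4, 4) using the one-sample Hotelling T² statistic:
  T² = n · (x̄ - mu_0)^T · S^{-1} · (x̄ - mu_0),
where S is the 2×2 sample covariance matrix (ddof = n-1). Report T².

Step 1 — sample mean vector:
  mean(U) = (1 + 1 + 7 + 3 + 8) / 5 = 20/5 = 4
  mean(V) = (2 + 4 + 7 + 7 + 1) / 5 = 21/5 = 4.2
  x̄ = (4, 4.2),  deviation x̄ - mu_0 = (4, 4.2) - (4, 4) = (0, 0.2).

Step 2 — sample covariance matrix, S[i,j] = (1/(n-1)) · Σ_k (x_{k,i} - mean_i) · (x_{k,j} - mean_j), divisor n-1 = 4:
  S[U,U] = ((-3)·(-3) + (-3)·(-3) + (3)·(3) + (-1)·(-1) + (4)·(4)) / 4 = 44/4 = 11
  S[U,V] = ((-3)·(-2.2) + (-3)·(-0.2) + (3)·(2.8) + (-1)·(2.8) + (4)·(-3.2)) / 4 = 0/4 = 0
  S[V,V] = ((-2.2)·(-2.2) + (-0.2)·(-0.2) + (2.8)·(2.8) + (2.8)·(2.8) + (-3.2)·(-3.2)) / 4 = 30.8/4 = 7.7
  S = [[11, 0],
 [0, 7.7]].

Step 3 — invert S. det(S) = 11·7.7 - (0)² = 84.7.
  S^{-1} = (1/det) · [[d, -b], [-b, a]] = [[0.0909, 0],
 [0, 0.1299]].

Step 4 — quadratic form (x̄ - mu_0)^T · S^{-1} · (x̄ - mu_0):
  S^{-1} · (x̄ - mu_0) = (0, 0.026),
  (x̄ - mu_0)^T · [...] = (0)·(0) + (0.2)·(0.026) = 0.0052.

Step 5 — scale by n: T² = 5 · 0.0052 = 0.026.

T² ≈ 0.026


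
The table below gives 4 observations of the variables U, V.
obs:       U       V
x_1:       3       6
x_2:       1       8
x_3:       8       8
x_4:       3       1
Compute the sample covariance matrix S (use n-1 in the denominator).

Step 1 — column means:
  mean(U) = (3 + 1 + 8 + 3) / 4 = 15/4 = 3.75
  mean(V) = (6 + 8 + 8 + 1) / 4 = 23/4 = 5.75

Step 2 — sample covariance S[i,j] = (1/(n-1)) · Σ_k (x_{k,i} - mean_i) · (x_{k,j} - mean_j), with n-1 = 3.
  S[U,U] = ((-0.75)·(-0.75) + (-2.75)·(-2.75) + (4.25)·(4.25) + (-0.75)·(-0.75)) / 3 = 26.75/3 = 8.9167
  S[U,V] = ((-0.75)·(0.25) + (-2.75)·(2.25) + (4.25)·(2.25) + (-0.75)·(-4.75)) / 3 = 6.75/3 = 2.25
  S[V,V] = ((0.25)·(0.25) + (2.25)·(2.25) + (2.25)·(2.25) + (-4.75)·(-4.75)) / 3 = 32.75/3 = 10.9167

S is symmetric (S[j,i] = S[i,j]). Assembling:

S = [[8.9167, 2.25],
 [2.25, 10.9167]]


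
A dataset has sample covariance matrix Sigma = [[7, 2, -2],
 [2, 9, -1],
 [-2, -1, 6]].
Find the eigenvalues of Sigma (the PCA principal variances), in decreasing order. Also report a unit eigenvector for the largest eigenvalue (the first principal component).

Step 1 — characteristic polynomial p(λ) = det(λI - Sigma) = λ³ - tr·λ² + c_1·λ - det, where tr = trace, c_1 = sum of the principal 2×2 minors, det = det(Sigma):
  tr = 7 + 9 + 6 = 22,
  c_1 = (7·9 - (2)²) + (7·6 - (-2)²) + (9·6 - (-1)²) = 59 + 38 + 53 = 150,
  det = 7·(9·6 - (-1)²) - (2)·((2)·6 - (-1)·(-2)) + (-2)·((2)·(-1) - 9·(-2)) = 7·(53) - (2)·(10) + (-2)·(16) = 319.
  So p(λ) = λ³ - 22λ² + 150λ - 319.
Step 2 — look for an integer root (rational root theorem: any rational root is an integer divisor of 319). Testing λ = 11:
  p(11) = 1331 - 2662 + 1650 - 319 = 0  ✓
  Dividing out (λ - 11): p(λ) = (λ - 11)(λ² - 11λ + 29).
Step 3 — remaining eigenvalues from the quadratic λ² - 11λ + 29 = 0:
  Δ = 11² - 4·29 = 121 - 116 = 5,  λ = (11 ± √5)/2 = (11 ± 2.2361)/2 ≈ 6.618 or 4.382.
  Sorted: λ_1 = 11,  λ_2 = 6.618,  λ_3 = 4.382  (check: sum = 22 = tr ✓).

Step 4 — unit eigenvector for λ_1 = 11: v spans the null space of (Sigma - λ_1 I), whose rows are
  r_1 = (-4, 2, -2),  r_2 = (2, -2, -1),  r_3 = (-2, -1, -5).
  v is orthogonal to every row, so take v ∝ r_1 × r_2 = ((2)·(-1) - (-2)·(-2), (-2)·(2) - (-4)·(-1), (-4)·(-2) - (2)·(2)) = (-6, -8, 4).
  Rescale (divide by 2; multiply by -1 so the first nonzero entry is positive): u = (3, 4, -2).
  ||u|| = √((3)² + (4)² + (-2)²) = √(29) ≈ 5.3852,  v_1 = u/||u|| ≈ (0.5571, 0.7428, -0.3714) (||v_1|| = 1).

λ_1 = 11,  λ_2 = 6.618,  λ_3 = 4.382;  v_1 ≈ (0.5571, 0.7428, -0.3714)


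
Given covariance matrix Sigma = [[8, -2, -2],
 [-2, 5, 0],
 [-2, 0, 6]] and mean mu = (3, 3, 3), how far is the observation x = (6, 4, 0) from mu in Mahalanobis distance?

Step 1 — centre the observation: (x - mu) = (3, 1, -3).

Step 2 — invert Sigma (cofactor / det for 3×3, or solve directly):
  Sigma^{-1} = [[0.1531, 0.0612, 0.051],
 [0.0612, 0.2245, 0.0204],
 [0.051, 0.0204, 0.1837]].

Step 3 — form the quadratic (x - mu)^T · Sigma^{-1} · (x - mu):
  Sigma^{-1} · (x - mu) = (0.3673, 0.3469, -0.3776).
  (x - mu)^T · [Sigma^{-1} · (x - mu)] = (3)·(0.3673) + (1)·(0.3469) + (-3)·(-0.3776) = 2.5816.

Step 4 — take square root: d = √(2.5816) ≈ 1.6067.

d(x, mu) = √(2.5816) ≈ 1.6067


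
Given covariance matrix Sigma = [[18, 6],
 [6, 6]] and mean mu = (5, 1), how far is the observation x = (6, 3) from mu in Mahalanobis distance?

Step 1 — centre the observation: (x - mu) = (1, 2).

Step 2 — invert Sigma. det(Sigma) = 18·6 - (6)² = 72.
  Sigma^{-1} = (1/det) · [[d, -b], [-b, a]] = [[0.0833, -0.0833],
 [-0.0833, 0.25]].

Step 3 — form the quadratic (x - mu)^T · Sigma^{-1} · (x - mu):
  Sigma^{-1} · (x - mu) = (-0.0833, 0.4167).
  (x - mu)^T · [Sigma^{-1} · (x - mu)] = (1)·(-0.0833) + (2)·(0.4167) = 0.75.

Step 4 — take square root: d = √(0.75) ≈ 0.866.

d(x, mu) = √(0.75) ≈ 0.866


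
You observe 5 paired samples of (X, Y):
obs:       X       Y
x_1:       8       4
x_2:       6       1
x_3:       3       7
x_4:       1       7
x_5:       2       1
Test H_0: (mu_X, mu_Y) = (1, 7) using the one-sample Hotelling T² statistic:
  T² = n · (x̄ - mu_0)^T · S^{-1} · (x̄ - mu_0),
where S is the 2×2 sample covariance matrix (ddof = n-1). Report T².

Step 1 — sample mean vector:
  mean(X) = (8 + 6 + 3 + 1 + 2) / 5 = 20/5 = 4
  mean(Y) = (4 + 1 + 7 + 7 + 1) / 5 = 20/5 = 4
  x̄ = (4, 4),  deviation x̄ - mu_0 = (4, 4) - (1, 7) = (3, -3).

Step 2 — sample covariance matrix, S[i,j] = (1/(n-1)) · Σ_k (x_{k,i} - mean_i) · (x_{k,j} - mean_j), divisor n-1 = 4:
  S[X,X] = ((4)·(4) + (2)·(2) + (-1)·(-1) + (-3)·(-3) + (-2)·(-2)) / 4 = 34/4 = 8.5
  S[X,Y] = ((4)·(0) + (2)·(-3) + (-1)·(3) + (-3)·(3) + (-2)·(-3)) / 4 = -12/4 = -3
  S[Y,Y] = ((0)·(0) + (-3)·(-3) + (3)·(3) + (3)·(3) + (-3)·(-3)) / 4 = 36/4 = 9
  S = [[8.5, -3],
 [-3, 9]].

Step 3 — invert S. det(S) = 8.5·9 - (-3)² = 67.5.
  S^{-1} = (1/det) · [[d, -b], [-b, a]] = [[0.1333, 0.0444],
 [0.0444, 0.1259]].

Step 4 — quadratic form (x̄ - mu_0)^T · S^{-1} · (x̄ - mu_0):
  S^{-1} · (x̄ - mu_0) = (0.2667, -0.2444),
  (x̄ - mu_0)^T · [...] = (3)·(0.2667) + (-3)·(-0.2444) = 1.5333.

Step 5 — scale by n: T² = 5 · 1.5333 = 7.6667.

T² ≈ 7.6667


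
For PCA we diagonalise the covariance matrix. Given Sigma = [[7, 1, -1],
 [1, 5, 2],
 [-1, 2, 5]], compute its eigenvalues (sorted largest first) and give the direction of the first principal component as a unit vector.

Step 1 — characteristic polynomial p(λ) = det(λI - Sigma) = λ³ - tr·λ² + c_1·λ - det, where tr = trace, c_1 = sum of the principal 2×2 minors, det = det(Sigma):
  tr = 7 + 5 + 5 = 17,
  c_1 = (7·5 - (1)²) + (7·5 - (-1)²) + (5·5 - (2)²) = 34 + 34 + 21 = 89,
  det = 7·(5·5 - (2)²) - (1)·((1)·5 - (2)·(-1)) + (-1)·((1)·(2) - 5·(-1)) = 7·(21) - (1)·(7) + (-1)·(7) = 133.
  So p(λ) = λ³ - 17λ² + 89λ - 133.
Step 2 — look for an integer root (rational root theorem: any rational root is an integer divisor of 133). Testing λ = 7:
  p(7) = 343 - 833 + 623 - 133 = 0  ✓
  Dividing out (λ - 7): p(λ) = (λ - 7)(λ² - 10λ + 19).
Step 3 — remaining eigenvalues from the quadratic λ² - 10λ + 19 = 0:
  Δ = 10² - 4·19 = 100 - 76 = 24,  λ = (10 ± √24)/2 = (10 ± 4.899)/2 ≈ 7.4495 or 2.5505.
  Sorted: λ_1 = 7.4495,  λ_2 = 7,  λ_3 = 2.5505  (check: sum = 17 = tr ✓).

Step 4 — unit eigenvector for λ_1 ≈ 7.4495: v spans the null space of (Sigma - λ_1 I), whose rows are
  r_1 = (-0.4495, 1, -1),  r_2 = (1, -2.4495, 2),  r_3 = (-1, 2, -2.4495).
  v is orthogonal to every row, so take v ∝ r_1 × r_2 = ((1)·(2) - (-1)·(-2.4495), (-1)·(1) - (-0.4495)·(2), (-0.4495)·(-2.4495) - (1)·(1)) ≈ (-0.4495, -0.101, 0.101).
  Rescale (multiply by -1 so the first nonzero entry is positive): u = (0.4495, 0.101, -0.101).
  ||u|| = √((0.4495)² + (0.101)² + (-0.101)²) = √(0.2225) ≈ 0.4716,  v_1 = u/||u|| ≈ (0.953, 0.2142, -0.2142) (||v_1|| = 1).

λ_1 = 7.4495,  λ_2 = 7,  λ_3 = 2.5505;  v_1 ≈ (0.953, 0.2142, -0.2142)


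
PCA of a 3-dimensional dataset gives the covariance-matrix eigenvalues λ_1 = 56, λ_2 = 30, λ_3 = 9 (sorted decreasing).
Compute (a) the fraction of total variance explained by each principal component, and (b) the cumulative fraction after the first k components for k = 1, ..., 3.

Step 1 — total variance = trace(Sigma) = Σ λ_i = 56 + 30 + 9 = 95.

Step 2 — fraction explained by component i = λ_i / Σ λ:
  PC1: 56/95 = 0.5895
  PC2: 30/95 = 0.3158
  PC3: 9/95 = 0.0947

Step 3 — cumulative fraction after k components = (λ_1 + ... + λ_k) / Σ λ:
  k = 1: 56/95 = 0.5895
  k = 2: (56 + 30)/95 = 86/95 = 0.9053
  k = 3: (56 + 30 + 9)/95 = 95/95 = 1

Summary (fraction, with percent):

explained: PC1 0.5895 (58.95%), PC2 0.3158 (31.58%), PC3 0.0947 (9.47%);  cumulative: 0.5895, 0.9053, 1


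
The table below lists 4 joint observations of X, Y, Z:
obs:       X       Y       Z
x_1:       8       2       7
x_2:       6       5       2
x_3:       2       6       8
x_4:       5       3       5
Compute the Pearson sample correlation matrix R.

Step 1 — column means:
  mean(X) = (8 + 6 + 2 + 5) / 4 = 21/4 = 5.25
  mean(Y) = (2 + 5 + 6 + 3) / 4 = 16/4 = 4
  mean(Z) = (7 + 2 + 8 + 5) / 4 = 22/4 = 5.5

Step 2 — sample variances and covariances s[i,j] = (1/(n-1)) · Σ_k (x_{k,i} - mean_i) · (x_{k,j} - mean_j), with n-1 = 3:
  s[X,X] = ((2.75)·(2.75) + (0.75)·(0.75) + (-3.25)·(-3.25) + (-0.25)·(-0.25)) / 3 = 18.75/3 = 6.25
  s[X,Y] = ((2.75)·(-2) + (0.75)·(1) + (-3.25)·(2) + (-0.25)·(-1)) / 3 = -11/3 = -3.6667
  s[X,Z] = ((2.75)·(1.5) + (0.75)·(-3.5) + (-3.25)·(2.5) + (-0.25)·(-0.5)) / 3 = -6.5/3 = -2.1667
  s[Y,Y] = ((-2)·(-2) + (1)·(1) + (2)·(2) + (-1)·(-1)) / 3 = 10/3 = 3.3333
  s[Y,Z] = ((-2)·(1.5) + (1)·(-3.5) + (2)·(2.5) + (-1)·(-0.5)) / 3 = -1/3 = -0.3333
  s[Z,Z] = ((1.5)·(1.5) + (-3.5)·(-3.5) + (2.5)·(2.5) + (-0.5)·(-0.5)) / 3 = 21/3 = 7
  Sample standard deviations s_i = √(s[i,i]):
  s(X) = √(6.25) = 2.5
  s(Y) = √(3.3333) = 1.8257
  s(Z) = √(7) = 2.6458

Step 3 — r_{ij} = s_{ij} / (s_i · s_j):
  r[X,X] = 1 (diagonal).
  r[X,Y] = -3.6667 / (2.5 · 1.8257) = -3.6667 / 4.5644 = -0.8033
  r[X,Z] = -2.1667 / (2.5 · 2.6458) = -2.1667 / 6.6144 = -0.3276
  r[Y,Y] = 1 (diagonal).
  r[Y,Z] = -0.3333 / (1.8257 · 2.6458) = -0.3333 / 4.8305 = -0.069
  r[Z,Z] = 1 (diagonal).

R is symmetric with unit diagonal. Assembling:

R = [[1, -0.8033, -0.3276],
 [-0.8033, 1, -0.069],
 [-0.3276, -0.069, 1]]


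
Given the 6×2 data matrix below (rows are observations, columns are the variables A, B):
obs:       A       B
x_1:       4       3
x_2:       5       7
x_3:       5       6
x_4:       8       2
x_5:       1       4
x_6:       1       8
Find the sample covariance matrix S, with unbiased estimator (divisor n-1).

Step 1 — column means:
  mean(A) = (4 + 5 + 5 + 8 + 1 + 1) / 6 = 24/6 = 4
  mean(B) = (3 + 7 + 6 + 2 + 4 + 8) / 6 = 30/6 = 5

Step 2 — sample covariance S[i,j] = (1/(n-1)) · Σ_k (x_{k,i} - mean_i) · (x_{k,j} - mean_j), with n-1 = 5.
  S[A,A] = ((0)·(0) + (1)·(1) + (1)·(1) + (4)·(4) + (-3)·(-3) + (-3)·(-3)) / 5 = 36/5 = 7.2
  S[A,B] = ((0)·(-2) + (1)·(2) + (1)·(1) + (4)·(-3) + (-3)·(-1) + (-3)·(3)) / 5 = -15/5 = -3
  S[B,B] = ((-2)·(-2) + (2)·(2) + (1)·(1) + (-3)·(-3) + (-1)·(-1) + (3)·(3)) / 5 = 28/5 = 5.6

S is symmetric (S[j,i] = S[i,j]). Assembling:

S = [[7.2, -3],
 [-3, 5.6]]


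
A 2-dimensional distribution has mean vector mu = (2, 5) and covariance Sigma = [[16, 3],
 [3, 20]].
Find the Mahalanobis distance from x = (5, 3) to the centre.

Step 1 — centre the observation: (x - mu) = (3, -2).

Step 2 — invert Sigma. det(Sigma) = 16·20 - (3)² = 311.
  Sigma^{-1} = (1/det) · [[d, -b], [-b, a]] = [[0.0643, -0.0096],
 [-0.0096, 0.0514]].

Step 3 — form the quadratic (x - mu)^T · Sigma^{-1} · (x - mu):
  Sigma^{-1} · (x - mu) = (0.2122, -0.1318).
  (x - mu)^T · [Sigma^{-1} · (x - mu)] = (3)·(0.2122) + (-2)·(-0.1318) = 0.9003.

Step 4 — take square root: d = √(0.9003) ≈ 0.9489.

d(x, mu) = √(0.9003) ≈ 0.9489


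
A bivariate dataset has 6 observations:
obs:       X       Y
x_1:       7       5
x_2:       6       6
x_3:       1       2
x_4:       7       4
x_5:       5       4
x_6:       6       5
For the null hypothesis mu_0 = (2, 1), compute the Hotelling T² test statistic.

Step 1 — sample mean vector:
  mean(X) = (7 + 6 + 1 + 7 + 5 + 6) / 6 = 32/6 = 5.3333
  mean(Y) = (5 + 6 + 2 + 4 + 4 + 5) / 6 = 26/6 = 4.3333
  x̄ = (5.3333, 4.3333),  deviation x̄ - mu_0 = (5.3333, 4.3333) - (2, 1) = (3.3333, 3.3333).

Step 2 — sample covariance matrix, S[i,j] = (1/(n-1)) · Σ_k (x_{k,i} - mean_i) · (x_{k,j} - mean_j), divisor n-1 = 5:
  S[X,X] = ((1.6667)·(1.6667) + (0.6667)·(0.6667) + (-4.3333)·(-4.3333) + (1.6667)·(1.6667) + (-0.3333)·(-0.3333) + (0.6667)·(0.6667)) / 5 = 25.3333/5 = 5.0667
  S[X,Y] = ((1.6667)·(0.6667) + (0.6667)·(1.6667) + (-4.3333)·(-2.3333) + (1.6667)·(-0.3333) + (-0.3333)·(-0.3333) + (0.6667)·(0.6667)) / 5 = 12.3333/5 = 2.4667
  S[Y,Y] = ((0.6667)·(0.6667) + (1.6667)·(1.6667) + (-2.3333)·(-2.3333) + (-0.3333)·(-0.3333) + (-0.3333)·(-0.3333) + (0.6667)·(0.6667)) / 5 = 9.3333/5 = 1.8667
  S = [[5.0667, 2.4667],
 [2.4667, 1.8667]].

Step 3 — invert S. det(S) = 5.0667·1.8667 - (2.4667)² = 3.3733.
  S^{-1} = (1/det) · [[d, -b], [-b, a]] = [[0.5534, -0.7312],
 [-0.7312, 1.502]].

Step 4 — quadratic form (x̄ - mu_0)^T · S^{-1} · (x̄ - mu_0):
  S^{-1} · (x̄ - mu_0) = (-0.5929, 2.5692),
  (x̄ - mu_0)^T · [...] = (3.3333)·(-0.5929) + (3.3333)·(2.5692) = 6.5876.

Step 5 — scale by n: T² = 6 · 6.5876 = 39.5257.

T² ≈ 39.5257


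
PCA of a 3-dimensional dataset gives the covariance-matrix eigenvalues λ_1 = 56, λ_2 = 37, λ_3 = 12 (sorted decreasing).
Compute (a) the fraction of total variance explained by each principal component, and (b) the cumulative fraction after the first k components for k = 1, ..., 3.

Step 1 — total variance = trace(Sigma) = Σ λ_i = 56 + 37 + 12 = 105.

Step 2 — fraction explained by component i = λ_i / Σ λ:
  PC1: 56/105 = 0.5333
  PC2: 37/105 = 0.3524
  PC3: 12/105 = 0.1143

Step 3 — cumulative fraction after k components = (λ_1 + ... + λ_k) / Σ λ:
  k = 1: 56/105 = 0.5333
  k = 2: (56 + 37)/105 = 93/105 = 0.8857
  k = 3: (56 + 37 + 12)/105 = 105/105 = 1

Summary (fraction, with percent):

explained: PC1 0.5333 (53.33%), PC2 0.3524 (35.24%), PC3 0.1143 (11.43%);  cumulative: 0.5333, 0.8857, 1


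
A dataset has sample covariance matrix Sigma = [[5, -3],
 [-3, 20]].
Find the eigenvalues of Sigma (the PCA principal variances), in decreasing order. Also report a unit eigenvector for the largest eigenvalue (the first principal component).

Step 1 — characteristic polynomial of 2×2 Sigma:
  det(Sigma - λI) = λ² - trace · λ + det = 0.
  trace = 5 + 20 = 25, det = 5·20 - (-3)² = 91.
Step 2 — discriminant:
  Δ = trace² - 4·det = 625 - 364 = 261.
Step 3 — eigenvalues:
  λ = (trace ± √Δ)/2 = (25 ± 16.1555)/2,
  λ_1 = 20.5777,  λ_2 = 4.4223.

Step 4 — unit eigenvector for λ_1: solve (Sigma - λ_1 I)v = 0. First row:
  (5 - 20.5777)·v_x + (-3)·v_y = 0, i.e. (-15.5777)·v_x + (-3)·v_y = 0,
  so v ∝ (b, λ_1 - a) = (-3, 15.5777); multiply by -1 so the first entry is positive: u = (3, -15.5777).
  ||u|| = √((3)² + (-15.5777)²) = √(251.6662) ≈ 15.864,
  v_1 = u/||u|| ≈ (0.1891, -0.982) (||v_1|| = 1).

λ_1 = 20.5777,  λ_2 = 4.4223;  v_1 ≈ (0.1891, -0.982)


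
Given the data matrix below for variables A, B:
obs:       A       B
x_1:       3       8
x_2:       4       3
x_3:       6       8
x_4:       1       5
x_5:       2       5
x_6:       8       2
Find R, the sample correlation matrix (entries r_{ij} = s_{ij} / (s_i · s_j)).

Step 1 — column means:
  mean(A) = (3 + 4 + 6 + 1 + 2 + 8) / 6 = 24/6 = 4
  mean(B) = (8 + 3 + 8 + 5 + 5 + 2) / 6 = 31/6 = 5.1667

Step 2 — sample variances and covariances s[i,j] = (1/(n-1)) · Σ_k (x_{k,i} - mean_i) · (x_{k,j} - mean_j), with n-1 = 5:
  s[A,A] = ((-1)·(-1) + (0)·(0) + (2)·(2) + (-3)·(-3) + (-2)·(-2) + (4)·(4)) / 5 = 34/5 = 6.8
  s[A,B] = ((-1)·(2.8333) + (0)·(-2.1667) + (2)·(2.8333) + (-3)·(-0.1667) + (-2)·(-0.1667) + (4)·(-3.1667)) / 5 = -9/5 = -1.8
  s[B,B] = ((2.8333)·(2.8333) + (-2.1667)·(-2.1667) + (2.8333)·(2.8333) + (-0.1667)·(-0.1667) + (-0.1667)·(-0.1667) + (-3.1667)·(-3.1667)) / 5 = 30.8333/5 = 6.1667
  Sample standard deviations s_i = √(s[i,i]):
  s(A) = √(6.8) = 2.6077
  s(B) = √(6.1667) = 2.4833

Step 3 — r_{ij} = s_{ij} / (s_i · s_j):
  r[A,A] = 1 (diagonal).
  r[A,B] = -1.8 / (2.6077 · 2.4833) = -1.8 / 6.4756 = -0.278
  r[B,B] = 1 (diagonal).

R is symmetric with unit diagonal. Assembling:

R = [[1, -0.278],
 [-0.278, 1]]


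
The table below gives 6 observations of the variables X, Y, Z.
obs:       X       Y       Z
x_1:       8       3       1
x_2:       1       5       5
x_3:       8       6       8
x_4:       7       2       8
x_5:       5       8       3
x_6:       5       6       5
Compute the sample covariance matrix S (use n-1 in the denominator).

Step 1 — column means:
  mean(X) = (8 + 1 + 8 + 7 + 5 + 5) / 6 = 34/6 = 5.6667
  mean(Y) = (3 + 5 + 6 + 2 + 8 + 6) / 6 = 30/6 = 5
  mean(Z) = (1 + 5 + 8 + 8 + 3 + 5) / 6 = 30/6 = 5

Step 2 — sample covariance S[i,j] = (1/(n-1)) · Σ_k (x_{k,i} - mean_i) · (x_{k,j} - mean_j), with n-1 = 5.
  S[X,X] = ((2.3333)·(2.3333) + (-4.6667)·(-4.6667) + (2.3333)·(2.3333) + (1.3333)·(1.3333) + (-0.6667)·(-0.6667) + (-0.6667)·(-0.6667)) / 5 = 35.3333/5 = 7.0667
  S[X,Y] = ((2.3333)·(-2) + (-4.6667)·(0) + (2.3333)·(1) + (1.3333)·(-3) + (-0.6667)·(3) + (-0.6667)·(1)) / 5 = -9/5 = -1.8
  S[X,Z] = ((2.3333)·(-4) + (-4.6667)·(0) + (2.3333)·(3) + (1.3333)·(3) + (-0.6667)·(-2) + (-0.6667)·(0)) / 5 = 3/5 = 0.6
  S[Y,Y] = ((-2)·(-2) + (0)·(0) + (1)·(1) + (-3)·(-3) + (3)·(3) + (1)·(1)) / 5 = 24/5 = 4.8
  S[Y,Z] = ((-2)·(-4) + (0)·(0) + (1)·(3) + (-3)·(3) + (3)·(-2) + (1)·(0)) / 5 = -4/5 = -0.8
  S[Z,Z] = ((-4)·(-4) + (0)·(0) + (3)·(3) + (3)·(3) + (-2)·(-2) + (0)·(0)) / 5 = 38/5 = 7.6

S is symmetric (S[j,i] = S[i,j]). Assembling:

S = [[7.0667, -1.8, 0.6],
 [-1.8, 4.8, -0.8],
 [0.6, -0.8, 7.6]]


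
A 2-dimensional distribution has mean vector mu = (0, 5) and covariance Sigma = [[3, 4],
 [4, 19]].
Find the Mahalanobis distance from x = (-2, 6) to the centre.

Step 1 — centre the observation: (x - mu) = (-2, 1).

Step 2 — invert Sigma. det(Sigma) = 3·19 - (4)² = 41.
  Sigma^{-1} = (1/det) · [[d, -b], [-b, a]] = [[0.4634, -0.0976],
 [-0.0976, 0.0732]].

Step 3 — form the quadratic (x - mu)^T · Sigma^{-1} · (x - mu):
  Sigma^{-1} · (x - mu) = (-1.0244, 0.2683).
  (x - mu)^T · [Sigma^{-1} · (x - mu)] = (-2)·(-1.0244) + (1)·(0.2683) = 2.3171.

Step 4 — take square root: d = √(2.3171) ≈ 1.5222.

d(x, mu) = √(2.3171) ≈ 1.5222


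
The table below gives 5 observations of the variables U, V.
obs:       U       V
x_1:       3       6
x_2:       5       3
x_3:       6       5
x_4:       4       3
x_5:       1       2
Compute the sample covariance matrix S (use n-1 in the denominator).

Step 1 — column means:
  mean(U) = (3 + 5 + 6 + 4 + 1) / 5 = 19/5 = 3.8
  mean(V) = (6 + 3 + 5 + 3 + 2) / 5 = 19/5 = 3.8

Step 2 — sample covariance S[i,j] = (1/(n-1)) · Σ_k (x_{k,i} - mean_i) · (x_{k,j} - mean_j), with n-1 = 4.
  S[U,U] = ((-0.8)·(-0.8) + (1.2)·(1.2) + (2.2)·(2.2) + (0.2)·(0.2) + (-2.8)·(-2.8)) / 4 = 14.8/4 = 3.7
  S[U,V] = ((-0.8)·(2.2) + (1.2)·(-0.8) + (2.2)·(1.2) + (0.2)·(-0.8) + (-2.8)·(-1.8)) / 4 = 4.8/4 = 1.2
  S[V,V] = ((2.2)·(2.2) + (-0.8)·(-0.8) + (1.2)·(1.2) + (-0.8)·(-0.8) + (-1.8)·(-1.8)) / 4 = 10.8/4 = 2.7

S is symmetric (S[j,i] = S[i,j]). Assembling:

S = [[3.7, 1.2],
 [1.2, 2.7]]


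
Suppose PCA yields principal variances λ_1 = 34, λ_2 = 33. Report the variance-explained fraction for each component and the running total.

Step 1 — total variance = trace(Sigma) = Σ λ_i = 34 + 33 = 67.

Step 2 — fraction explained by component i = λ_i / Σ λ:
  PC1: 34/67 = 0.5075
  PC2: 33/67 = 0.4925

Step 3 — cumulative fraction after k components = (λ_1 + ... + λ_k) / Σ λ:
  k = 1: 34/67 = 0.5075
  k = 2: (34 + 33)/67 = 67/67 = 1

Summary (fraction, with percent):

explained: PC1 0.5075 (50.75%), PC2 0.4925 (49.25%);  cumulative: 0.5075, 1


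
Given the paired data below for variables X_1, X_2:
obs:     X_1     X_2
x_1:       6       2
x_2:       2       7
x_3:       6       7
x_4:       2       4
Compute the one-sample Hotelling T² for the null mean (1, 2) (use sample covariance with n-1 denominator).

Step 1 — sample mean vector:
  mean(X_1) = (6 + 2 + 6 + 2) / 4 = 16/4 = 4
  mean(X_2) = (2 + 7 + 7 + 4) / 4 = 20/4 = 5
  x̄ = (4, 5),  deviation x̄ - mu_0 = (4, 5) - (1, 2) = (3, 3).

Step 2 — sample covariance matrix, S[i,j] = (1/(n-1)) · Σ_k (x_{k,i} - mean_i) · (x_{k,j} - mean_j), divisor n-1 = 3:
  S[X_1,X_1] = ((2)·(2) + (-2)·(-2) + (2)·(2) + (-2)·(-2)) / 3 = 16/3 = 5.3333
  S[X_1,X_2] = ((2)·(-3) + (-2)·(2) + (2)·(2) + (-2)·(-1)) / 3 = -4/3 = -1.3333
  S[X_2,X_2] = ((-3)·(-3) + (2)·(2) + (2)·(2) + (-1)·(-1)) / 3 = 18/3 = 6
  S = [[5.3333, -1.3333],
 [-1.3333, 6]].

Step 3 — invert S. det(S) = 5.3333·6 - (-1.3333)² = 30.2222.
  S^{-1} = (1/det) · [[d, -b], [-b, a]] = [[0.1985, 0.0441],
 [0.0441, 0.1765]].

Step 4 — quadratic form (x̄ - mu_0)^T · S^{-1} · (x̄ - mu_0):
  S^{-1} · (x̄ - mu_0) = (0.7279, 0.6618),
  (x̄ - mu_0)^T · [...] = (3)·(0.7279) + (3)·(0.6618) = 4.1691.

Step 5 — scale by n: T² = 4 · 4.1691 = 16.6765.

T² ≈ 16.6765


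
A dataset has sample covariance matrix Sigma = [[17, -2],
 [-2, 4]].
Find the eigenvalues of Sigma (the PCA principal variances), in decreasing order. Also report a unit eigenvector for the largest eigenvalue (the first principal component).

Step 1 — characteristic polynomial of 2×2 Sigma:
  det(Sigma - λI) = λ² - trace · λ + det = 0.
  trace = 17 + 4 = 21, det = 17·4 - (-2)² = 64.
Step 2 — discriminant:
  Δ = trace² - 4·det = 441 - 256 = 185.
Step 3 — eigenvalues:
  λ = (trace ± √Δ)/2 = (21 ± 13.6015)/2,
  λ_1 = 17.3007,  λ_2 = 3.6993.

Step 4 — unit eigenvector for λ_1: solve (Sigma - λ_1 I)v = 0. First row:
  (17 - 17.3007)·v_x + (-2)·v_y = 0, i.e. (-0.3007)·v_x + (-2)·v_y = 0,
  so v ∝ (b, λ_1 - a) = (-2, 0.3007); multiply by -1 so the first entry is positive: u = (2, -0.3007).
  ||u|| = √((2)² + (-0.3007)²) = √(4.0904) ≈ 2.0225,
  v_1 = u/||u|| ≈ (0.9889, -0.1487) (||v_1|| = 1).

λ_1 = 17.3007,  λ_2 = 3.6993;  v_1 ≈ (0.9889, -0.1487)


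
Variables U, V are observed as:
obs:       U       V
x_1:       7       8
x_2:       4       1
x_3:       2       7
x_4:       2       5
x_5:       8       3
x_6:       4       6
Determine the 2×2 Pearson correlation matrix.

Step 1 — column means:
  mean(U) = (7 + 4 + 2 + 2 + 8 + 4) / 6 = 27/6 = 4.5
  mean(V) = (8 + 1 + 7 + 5 + 3 + 6) / 6 = 30/6 = 5

Step 2 — sample variances and covariances s[i,j] = (1/(n-1)) · Σ_k (x_{k,i} - mean_i) · (x_{k,j} - mean_j), with n-1 = 5:
  s[U,U] = ((2.5)·(2.5) + (-0.5)·(-0.5) + (-2.5)·(-2.5) + (-2.5)·(-2.5) + (3.5)·(3.5) + (-0.5)·(-0.5)) / 5 = 31.5/5 = 6.3
  s[U,V] = ((2.5)·(3) + (-0.5)·(-4) + (-2.5)·(2) + (-2.5)·(0) + (3.5)·(-2) + (-0.5)·(1)) / 5 = -3/5 = -0.6
  s[V,V] = ((3)·(3) + (-4)·(-4) + (2)·(2) + (0)·(0) + (-2)·(-2) + (1)·(1)) / 5 = 34/5 = 6.8
  Sample standard deviations s_i = √(s[i,i]):
  s(U) = √(6.3) = 2.51
  s(V) = √(6.8) = 2.6077

Step 3 — r_{ij} = s_{ij} / (s_i · s_j):
  r[U,U] = 1 (diagonal).
  r[U,V] = -0.6 / (2.51 · 2.6077) = -0.6 / 6.5452 = -0.0917
  r[V,V] = 1 (diagonal).

R is symmetric with unit diagonal. Assembling:

R = [[1, -0.0917],
 [-0.0917, 1]]


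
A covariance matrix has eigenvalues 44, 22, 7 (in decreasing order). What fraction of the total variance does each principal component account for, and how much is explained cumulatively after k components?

Step 1 — total variance = trace(Sigma) = Σ λ_i = 44 + 22 + 7 = 73.

Step 2 — fraction explained by component i = λ_i / Σ λ:
  PC1: 44/73 = 0.6027
  PC2: 22/73 = 0.3014
  PC3: 7/73 = 0.0959

Step 3 — cumulative fraction after k components = (λ_1 + ... + λ_k) / Σ λ:
  k = 1: 44/73 = 0.6027
  k = 2: (44 + 22)/73 = 66/73 = 0.9041
  k = 3: (44 + 22 + 7)/73 = 73/73 = 1

Summary (fraction, with percent):

explained: PC1 0.6027 (60.27%), PC2 0.3014 (30.14%), PC3 0.0959 (9.59%);  cumulative: 0.6027, 0.9041, 1


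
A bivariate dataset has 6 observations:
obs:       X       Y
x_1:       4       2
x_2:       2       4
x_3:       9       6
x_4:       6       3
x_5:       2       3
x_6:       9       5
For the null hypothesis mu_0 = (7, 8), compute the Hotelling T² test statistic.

Step 1 — sample mean vector:
  mean(X) = (4 + 2 + 9 + 6 + 2 + 9) / 6 = 32/6 = 5.3333
  mean(Y) = (2 + 4 + 6 + 3 + 3 + 5) / 6 = 23/6 = 3.8333
  x̄ = (5.3333, 3.8333),  deviation x̄ - mu_0 = (5.3333, 3.8333) - (7, 8) = (-1.6667, -4.1667).

Step 2 — sample covariance matrix, S[i,j] = (1/(n-1)) · Σ_k (x_{k,i} - mean_i) · (x_{k,j} - mean_j), divisor n-1 = 5:
  S[X,X] = ((-1.3333)·(-1.3333) + (-3.3333)·(-3.3333) + (3.6667)·(3.6667) + (0.6667)·(0.6667) + (-3.3333)·(-3.3333) + (3.6667)·(3.6667)) / 5 = 51.3333/5 = 10.2667
  S[X,Y] = ((-1.3333)·(-1.8333) + (-3.3333)·(0.1667) + (3.6667)·(2.1667) + (0.6667)·(-0.8333) + (-3.3333)·(-0.8333) + (3.6667)·(1.1667)) / 5 = 16.3333/5 = 3.2667
  S[Y,Y] = ((-1.8333)·(-1.8333) + (0.1667)·(0.1667) + (2.1667)·(2.1667) + (-0.8333)·(-0.8333) + (-0.8333)·(-0.8333) + (1.1667)·(1.1667)) / 5 = 10.8333/5 = 2.1667
  S = [[10.2667, 3.2667],
 [3.2667, 2.1667]].

Step 3 — invert S. det(S) = 10.2667·2.1667 - (3.2667)² = 11.5733.
  S^{-1} = (1/det) · [[d, -b], [-b, a]] = [[0.1872, -0.2823],
 [-0.2823, 0.8871]].

Step 4 — quadratic form (x̄ - mu_0)^T · S^{-1} · (x̄ - mu_0):
  S^{-1} · (x̄ - mu_0) = (0.8641, -3.2258),
  (x̄ - mu_0)^T · [...] = (-1.6667)·(0.8641) + (-4.1667)·(-3.2258) = 12.0008.

Step 5 — scale by n: T² = 6 · 12.0008 = 72.0046.

T² ≈ 72.0046


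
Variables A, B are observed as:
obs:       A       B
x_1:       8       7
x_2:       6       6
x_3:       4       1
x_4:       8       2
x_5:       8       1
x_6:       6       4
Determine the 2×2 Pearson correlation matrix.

Step 1 — column means:
  mean(A) = (8 + 6 + 4 + 8 + 8 + 6) / 6 = 40/6 = 6.6667
  mean(B) = (7 + 6 + 1 + 2 + 1 + 4) / 6 = 21/6 = 3.5

Step 2 — sample variances and covariances s[i,j] = (1/(n-1)) · Σ_k (x_{k,i} - mean_i) · (x_{k,j} - mean_j), with n-1 = 5:
  s[A,A] = ((1.3333)·(1.3333) + (-0.6667)·(-0.6667) + (-2.6667)·(-2.6667) + (1.3333)·(1.3333) + (1.3333)·(1.3333) + (-0.6667)·(-0.6667)) / 5 = 13.3333/5 = 2.6667
  s[A,B] = ((1.3333)·(3.5) + (-0.6667)·(2.5) + (-2.6667)·(-2.5) + (1.3333)·(-1.5) + (1.3333)·(-2.5) + (-0.6667)·(0.5)) / 5 = 4/5 = 0.8
  s[B,B] = ((3.5)·(3.5) + (2.5)·(2.5) + (-2.5)·(-2.5) + (-1.5)·(-1.5) + (-2.5)·(-2.5) + (0.5)·(0.5)) / 5 = 33.5/5 = 6.7
  Sample standard deviations s_i = √(s[i,i]):
  s(A) = √(2.6667) = 1.633
  s(B) = √(6.7) = 2.5884

Step 3 — r_{ij} = s_{ij} / (s_i · s_j):
  r[A,A] = 1 (diagonal).
  r[A,B] = 0.8 / (1.633 · 2.5884) = 0.8 / 4.2269 = 0.1893
  r[B,B] = 1 (diagonal).

R is symmetric with unit diagonal. Assembling:

R = [[1, 0.1893],
 [0.1893, 1]]


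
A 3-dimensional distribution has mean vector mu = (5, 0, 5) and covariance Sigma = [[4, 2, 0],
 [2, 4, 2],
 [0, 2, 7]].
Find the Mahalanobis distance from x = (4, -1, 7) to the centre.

Step 1 — centre the observation: (x - mu) = (-1, -1, 2).

Step 2 — invert Sigma (cofactor / det for 3×3, or solve directly):
  Sigma^{-1} = [[0.3529, -0.2059, 0.0588],
 [-0.2059, 0.4118, -0.1176],
 [0.0588, -0.1176, 0.1765]].

Step 3 — form the quadratic (x - mu)^T · Sigma^{-1} · (x - mu):
  Sigma^{-1} · (x - mu) = (-0.0294, -0.4412, 0.4118).
  (x - mu)^T · [Sigma^{-1} · (x - mu)] = (-1)·(-0.0294) + (-1)·(-0.4412) + (2)·(0.4118) = 1.2941.

Step 4 — take square root: d = √(1.2941) ≈ 1.1376.

d(x, mu) = √(1.2941) ≈ 1.1376


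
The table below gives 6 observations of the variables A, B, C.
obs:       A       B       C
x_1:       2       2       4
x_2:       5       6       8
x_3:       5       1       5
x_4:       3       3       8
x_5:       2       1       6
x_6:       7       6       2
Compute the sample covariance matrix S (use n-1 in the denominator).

Step 1 — column means:
  mean(A) = (2 + 5 + 5 + 3 + 2 + 7) / 6 = 24/6 = 4
  mean(B) = (2 + 6 + 1 + 3 + 1 + 6) / 6 = 19/6 = 3.1667
  mean(C) = (4 + 8 + 5 + 8 + 6 + 2) / 6 = 33/6 = 5.5

Step 2 — sample covariance S[i,j] = (1/(n-1)) · Σ_k (x_{k,i} - mean_i) · (x_{k,j} - mean_j), with n-1 = 5.
  S[A,A] = ((-2)·(-2) + (1)·(1) + (1)·(1) + (-1)·(-1) + (-2)·(-2) + (3)·(3)) / 5 = 20/5 = 4
  S[A,B] = ((-2)·(-1.1667) + (1)·(2.8333) + (1)·(-2.1667) + (-1)·(-0.1667) + (-2)·(-2.1667) + (3)·(2.8333)) / 5 = 16/5 = 3.2
  S[A,C] = ((-2)·(-1.5) + (1)·(2.5) + (1)·(-0.5) + (-1)·(2.5) + (-2)·(0.5) + (3)·(-3.5)) / 5 = -9/5 = -1.8
  S[B,B] = ((-1.1667)·(-1.1667) + (2.8333)·(2.8333) + (-2.1667)·(-2.1667) + (-0.1667)·(-0.1667) + (-2.1667)·(-2.1667) + (2.8333)·(2.8333)) / 5 = 26.8333/5 = 5.3667
  S[B,C] = ((-1.1667)·(-1.5) + (2.8333)·(2.5) + (-2.1667)·(-0.5) + (-0.1667)·(2.5) + (-2.1667)·(0.5) + (2.8333)·(-3.5)) / 5 = -1.5/5 = -0.3
  S[C,C] = ((-1.5)·(-1.5) + (2.5)·(2.5) + (-0.5)·(-0.5) + (2.5)·(2.5) + (0.5)·(0.5) + (-3.5)·(-3.5)) / 5 = 27.5/5 = 5.5

S is symmetric (S[j,i] = S[i,j]). Assembling:

S = [[4, 3.2, -1.8],
 [3.2, 5.3667, -0.3],
 [-1.8, -0.3, 5.5]]


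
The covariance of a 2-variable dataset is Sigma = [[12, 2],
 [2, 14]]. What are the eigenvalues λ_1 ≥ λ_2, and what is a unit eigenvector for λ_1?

Step 1 — characteristic polynomial of 2×2 Sigma:
  det(Sigma - λI) = λ² - trace · λ + det = 0.
  trace = 12 + 14 = 26, det = 12·14 - (2)² = 164.
Step 2 — discriminant:
  Δ = trace² - 4·det = 676 - 656 = 20.
Step 3 — eigenvalues:
  λ = (trace ± √Δ)/2 = (26 ± 4.4721)/2,
  λ_1 = 15.2361,  λ_2 = 10.7639.

Step 4 — unit eigenvector for λ_1: solve (Sigma - λ_1 I)v = 0. First row:
  (12 - 15.2361)·v_x + (2)·v_y = 0, i.e. (-3.2361)·v_x + (2)·v_y = 0,
  so v ∝ (b, λ_1 - a) = (2, 3.2361) = u.
  ||u|| = √((2)² + (3.2361)²) = √(14.4721) ≈ 3.8042,
  v_1 = u/||u|| ≈ (0.5257, 0.8507) (||v_1|| = 1).

λ_1 = 15.2361,  λ_2 = 10.7639;  v_1 ≈ (0.5257, 0.8507)


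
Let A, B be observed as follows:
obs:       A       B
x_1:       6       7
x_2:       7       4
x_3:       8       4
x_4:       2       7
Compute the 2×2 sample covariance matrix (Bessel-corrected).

Step 1 — column means:
  mean(A) = (6 + 7 + 8 + 2) / 4 = 23/4 = 5.75
  mean(B) = (7 + 4 + 4 + 7) / 4 = 22/4 = 5.5

Step 2 — sample covariance S[i,j] = (1/(n-1)) · Σ_k (x_{k,i} - mean_i) · (x_{k,j} - mean_j), with n-1 = 3.
  S[A,A] = ((0.25)·(0.25) + (1.25)·(1.25) + (2.25)·(2.25) + (-3.75)·(-3.75)) / 3 = 20.75/3 = 6.9167
  S[A,B] = ((0.25)·(1.5) + (1.25)·(-1.5) + (2.25)·(-1.5) + (-3.75)·(1.5)) / 3 = -10.5/3 = -3.5
  S[B,B] = ((1.5)·(1.5) + (-1.5)·(-1.5) + (-1.5)·(-1.5) + (1.5)·(1.5)) / 3 = 9/3 = 3

S is symmetric (S[j,i] = S[i,j]). Assembling:

S = [[6.9167, -3.5],
 [-3.5, 3]]


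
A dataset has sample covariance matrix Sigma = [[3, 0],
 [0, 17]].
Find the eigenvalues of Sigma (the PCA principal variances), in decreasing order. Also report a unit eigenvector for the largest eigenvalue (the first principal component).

Step 1 — characteristic polynomial of 2×2 Sigma:
  det(Sigma - λI) = λ² - trace · λ + det = 0.
  trace = 3 + 17 = 20, det = 3·17 - (0)² = 51.
Step 2 — discriminant:
  Δ = trace² - 4·det = 400 - 204 = 196.
Step 3 — eigenvalues:
  λ = (trace ± √Δ)/2 = (20 ± 14)/2,
  λ_1 = 17,  λ_2 = 3.

Step 4 — unit eigenvector for λ_1: Sigma is diagonal, so its eigenvectors are the coordinate axes. λ_1 = 17 is the diagonal entry on the second coordinate axis, hence
  v_1 = (0, 1) (||v_1|| = 1).

λ_1 = 17,  λ_2 = 3;  v_1 ≈ (0, 1)


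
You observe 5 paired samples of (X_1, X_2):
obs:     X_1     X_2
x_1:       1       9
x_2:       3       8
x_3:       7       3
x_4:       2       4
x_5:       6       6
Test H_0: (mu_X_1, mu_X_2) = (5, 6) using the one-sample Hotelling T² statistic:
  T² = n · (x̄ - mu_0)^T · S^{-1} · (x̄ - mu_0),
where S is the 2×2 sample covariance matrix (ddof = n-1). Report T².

Step 1 — sample mean vector:
  mean(X_1) = (1 + 3 + 7 + 2 + 6) / 5 = 19/5 = 3.8
  mean(X_2) = (9 + 8 + 3 + 4 + 6) / 5 = 30/5 = 6
  x̄ = (3.8, 6),  deviation x̄ - mu_0 = (3.8, 6) - (5, 6) = (-1.2, 0).

Step 2 — sample covariance matrix, S[i,j] = (1/(n-1)) · Σ_k (x_{k,i} - mean_i) · (x_{k,j} - mean_j), divisor n-1 = 4:
  S[X_1,X_1] = ((-2.8)·(-2.8) + (-0.8)·(-0.8) + (3.2)·(3.2) + (-1.8)·(-1.8) + (2.2)·(2.2)) / 4 = 26.8/4 = 6.7
  S[X_1,X_2] = ((-2.8)·(3) + (-0.8)·(2) + (3.2)·(-3) + (-1.8)·(-2) + (2.2)·(0)) / 4 = -16/4 = -4
  S[X_2,X_2] = ((3)·(3) + (2)·(2) + (-3)·(-3) + (-2)·(-2) + (0)·(0)) / 4 = 26/4 = 6.5
  S = [[6.7, -4],
 [-4, 6.5]].

Step 3 — invert S. det(S) = 6.7·6.5 - (-4)² = 27.55.
  S^{-1} = (1/det) · [[d, -b], [-b, a]] = [[0.2359, 0.1452],
 [0.1452, 0.2432]].

Step 4 — quadratic form (x̄ - mu_0)^T · S^{-1} · (x̄ - mu_0):
  S^{-1} · (x̄ - mu_0) = (-0.2831, -0.1742),
  (x̄ - mu_0)^T · [...] = (-1.2)·(-0.2831) + (0)·(-0.1742) = 0.3397.

Step 5 — scale by n: T² = 5 · 0.3397 = 1.6987.

T² ≈ 1.6987


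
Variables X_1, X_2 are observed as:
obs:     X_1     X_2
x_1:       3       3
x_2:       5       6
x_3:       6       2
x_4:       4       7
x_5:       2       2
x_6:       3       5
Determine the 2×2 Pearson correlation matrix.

Step 1 — column means:
  mean(X_1) = (3 + 5 + 6 + 4 + 2 + 3) / 6 = 23/6 = 3.8333
  mean(X_2) = (3 + 6 + 2 + 7 + 2 + 5) / 6 = 25/6 = 4.1667

Step 2 — sample variances and covariances s[i,j] = (1/(n-1)) · Σ_k (x_{k,i} - mean_i) · (x_{k,j} - mean_j), with n-1 = 5:
  s[X_1,X_1] = ((-0.8333)·(-0.8333) + (1.1667)·(1.1667) + (2.1667)·(2.1667) + (0.1667)·(0.1667) + (-1.8333)·(-1.8333) + (-0.8333)·(-0.8333)) / 5 = 10.8333/5 = 2.1667
  s[X_1,X_2] = ((-0.8333)·(-1.1667) + (1.1667)·(1.8333) + (2.1667)·(-2.1667) + (0.1667)·(2.8333) + (-1.8333)·(-2.1667) + (-0.8333)·(0.8333)) / 5 = 2.1667/5 = 0.4333
  s[X_2,X_2] = ((-1.1667)·(-1.1667) + (1.8333)·(1.8333) + (-2.1667)·(-2.1667) + (2.8333)·(2.8333) + (-2.1667)·(-2.1667) + (0.8333)·(0.8333)) / 5 = 22.8333/5 = 4.5667
  Sample standard deviations s_i = √(s[i,i]):
  s(X_1) = √(2.1667) = 1.472
  s(X_2) = √(4.5667) = 2.137

Step 3 — r_{ij} = s_{ij} / (s_i · s_j):
  r[X_1,X_1] = 1 (diagonal).
  r[X_1,X_2] = 0.4333 / (1.472 · 2.137) = 0.4333 / 3.1455 = 0.1378
  r[X_2,X_2] = 1 (diagonal).

R is symmetric with unit diagonal. Assembling:

R = [[1, 0.1378],
 [0.1378, 1]]


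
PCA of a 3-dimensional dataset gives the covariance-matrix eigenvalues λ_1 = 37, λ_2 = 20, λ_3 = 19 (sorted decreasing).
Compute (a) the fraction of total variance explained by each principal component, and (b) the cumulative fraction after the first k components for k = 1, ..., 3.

Step 1 — total variance = trace(Sigma) = Σ λ_i = 37 + 20 + 19 = 76.

Step 2 — fraction explained by component i = λ_i / Σ λ:
  PC1: 37/76 = 0.4868
  PC2: 20/76 = 0.2632
  PC3: 19/76 = 0.25

Step 3 — cumulative fraction after k components = (λ_1 + ... + λ_k) / Σ λ:
  k = 1: 37/76 = 0.4868
  k = 2: (37 + 20)/76 = 57/76 = 0.75
  k = 3: (37 + 20 + 19)/76 = 76/76 = 1

Summary (fraction, with percent):

explained: PC1 0.4868 (48.68%), PC2 0.2632 (26.32%), PC3 0.25 (25%);  cumulative: 0.4868, 0.75, 1


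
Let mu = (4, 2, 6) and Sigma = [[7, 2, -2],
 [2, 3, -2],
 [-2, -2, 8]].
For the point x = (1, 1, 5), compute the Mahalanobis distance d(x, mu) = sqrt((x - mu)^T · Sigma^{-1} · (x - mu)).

Step 1 — centre the observation: (x - mu) = (-3, -1, -1).

Step 2 — invert Sigma (cofactor / det for 3×3, or solve directly):
  Sigma^{-1} = [[0.1786, -0.1071, 0.0179],
 [-0.1071, 0.4643, 0.0893],
 [0.0179, 0.0893, 0.1518]].

Step 3 — form the quadratic (x - mu)^T · Sigma^{-1} · (x - mu):
  Sigma^{-1} · (x - mu) = (-0.4464, -0.2321, -0.2946).
  (x - mu)^T · [Sigma^{-1} · (x - mu)] = (-3)·(-0.4464) + (-1)·(-0.2321) + (-1)·(-0.2946) = 1.8661.

Step 4 — take square root: d = √(1.8661) ≈ 1.366.

d(x, mu) = √(1.8661) ≈ 1.366


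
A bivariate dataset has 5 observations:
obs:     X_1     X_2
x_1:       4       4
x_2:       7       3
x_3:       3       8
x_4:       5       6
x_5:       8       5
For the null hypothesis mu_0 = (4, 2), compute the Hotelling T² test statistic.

Step 1 — sample mean vector:
  mean(X_1) = (4 + 7 + 3 + 5 + 8) / 5 = 27/5 = 5.4
  mean(X_2) = (4 + 3 + 8 + 6 + 5) / 5 = 26/5 = 5.2
  x̄ = (5.4, 5.2),  deviation x̄ - mu_0 = (5.4, 5.2) - (4, 2) = (1.4, 3.2).

Step 2 — sample covariance matrix, S[i,j] = (1/(n-1)) · Σ_k (x_{k,i} - mean_i) · (x_{k,j} - mean_j), divisor n-1 = 4:
  S[X_1,X_1] = ((-1.4)·(-1.4) + (1.6)·(1.6) + (-2.4)·(-2.4) + (-0.4)·(-0.4) + (2.6)·(2.6)) / 4 = 17.2/4 = 4.3
  S[X_1,X_2] = ((-1.4)·(-1.2) + (1.6)·(-2.2) + (-2.4)·(2.8) + (-0.4)·(0.8) + (2.6)·(-0.2)) / 4 = -9.4/4 = -2.35
  S[X_2,X_2] = ((-1.2)·(-1.2) + (-2.2)·(-2.2) + (2.8)·(2.8) + (0.8)·(0.8) + (-0.2)·(-0.2)) / 4 = 14.8/4 = 3.7
  S = [[4.3, -2.35],
 [-2.35, 3.7]].

Step 3 — invert S. det(S) = 4.3·3.7 - (-2.35)² = 10.3875.
  S^{-1} = (1/det) · [[d, -b], [-b, a]] = [[0.3562, 0.2262],
 [0.2262, 0.414]].

Step 4 — quadratic form (x̄ - mu_0)^T · S^{-1} · (x̄ - mu_0):
  S^{-1} · (x̄ - mu_0) = (1.2226, 1.6414),
  (x̄ - mu_0)^T · [...] = (1.4)·(1.2226) + (3.2)·(1.6414) = 6.9641.

Step 5 — scale by n: T² = 5 · 6.9641 = 34.8207.

T² ≈ 34.8207
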